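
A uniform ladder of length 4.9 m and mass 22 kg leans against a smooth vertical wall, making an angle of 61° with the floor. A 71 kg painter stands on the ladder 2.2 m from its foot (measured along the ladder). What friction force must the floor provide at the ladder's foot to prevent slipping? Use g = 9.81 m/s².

Sum moments about the foot of the ladder (the floor normal and friction both act there and drop out).
Ladder weight 22×9.81 = 215.8 N acts at 2.45 m along the ladder; its horizontal arm is 2.45·cos61° = 1.188 m → τ = 256.4 N·m clockwise.
Painter: 71×9.81 = 696.5 N at 2.2 m → arm 1.067 m → τ = 743.2 N·m clockwise.
Wall normal N acts horizontally at the top; its moment arm is the height L sinθ = 4.9·sin61° = 4.286 m, counterclockwise.
Setting net torque to zero: N × 4.286 = 999.6 → N = 233 N.
ΣFx = 0: friction at the foot balances the wall's push, so f = N_wall = 233 N.

f ≈ 233 N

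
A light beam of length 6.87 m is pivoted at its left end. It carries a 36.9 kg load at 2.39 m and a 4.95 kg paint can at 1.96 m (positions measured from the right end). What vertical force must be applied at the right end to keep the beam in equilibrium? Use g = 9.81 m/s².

Taking torques about the left end:
Load: 36.9 × 9.81 = 362 N down at 2.39 m → arm 4.48 m, τ = 362 × 4.48 = 1622 N·m clockwise.
Paint can: 4.95 × 9.81 = 48.56 N down at 1.96 m → arm 4.91 m, τ = 48.56 × 4.91 = 238.4 N·m clockwise.
Net moment of the loads = 1860 N·m clockwise.
The upward force F acts at the right end, arm 6.87 m, giving F × 6.87 counterclockwise.
Setting net torque to zero: F × 6.87 = 1860 → F = 1860 / 6.87 = 271 N.

F ≈ 271 N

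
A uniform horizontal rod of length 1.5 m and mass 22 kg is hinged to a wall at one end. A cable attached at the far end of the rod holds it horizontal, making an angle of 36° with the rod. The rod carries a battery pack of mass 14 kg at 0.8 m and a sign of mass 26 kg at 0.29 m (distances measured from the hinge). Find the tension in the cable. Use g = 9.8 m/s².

T ≈ 392 N

Take moments about the hinge.
Beam weight: 22 × 9.8 = 215.6 N down at 0.75 m → arm 0.75 m, τ = 215.6 × 0.75 = 161.7 N·m clockwise.
Battery pack: 14 × 9.8 = 137.2 N down at 0.8 m → arm 0.8 m, τ = 137.2 × 0.8 = 109.8 N·m clockwise.
Sign: 26 × 9.8 = 254.8 N down at 0.29 m → arm 0.29 m, τ = 254.8 × 0.29 = 73.89 N·m clockwise.
Total clockwise load moment = 345.4 N·m.
The cable tension T acts at 1.5 m; only its component perpendicular to the rod, T sinθ, produces torque. sin 36° = 0.5878.
For rotational equilibrium, T × 1.5 × 0.5878 = 345.4, so T = 345.4 / 0.8817 = 392 N.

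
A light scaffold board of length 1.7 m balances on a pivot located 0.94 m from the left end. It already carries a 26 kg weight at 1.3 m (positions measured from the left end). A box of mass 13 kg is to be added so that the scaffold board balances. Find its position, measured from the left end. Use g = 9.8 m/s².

Take moments about the pivot (at 0.94 m from the left end).
Weight: 26 × 9.8 = 254.8 N down at 1.3 m → arm 0.36 m, τ = 254.8 × 0.36 = 91.73 N·m clockwise.
Net moment of existing loads = 91.73 N·m clockwise.
The box weighs 13 × 9.8 = 127.4 N and must supply an equal counterclockwise moment, so its lever arm about the pivot is 91.73 / 127.4 = 0.72 m.
That puts it at 0.94 − 0.72 = 0.22 m from the left end.

x ≈ 0.22 m from the left end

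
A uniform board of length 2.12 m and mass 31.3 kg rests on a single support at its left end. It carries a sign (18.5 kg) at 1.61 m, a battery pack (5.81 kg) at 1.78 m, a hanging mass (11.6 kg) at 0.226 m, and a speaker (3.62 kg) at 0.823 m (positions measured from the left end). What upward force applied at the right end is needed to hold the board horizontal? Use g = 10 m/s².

Choose the left end as the axis so the unknown pivot reaction has zero arm there.
Beam weight: 31.3 × 10 = 313 N down at 1.06 m → arm 1.06 m, τ = 313 × 1.06 = 331.8 N·m clockwise.
Sign: 18.5 × 10 = 185 N down at 1.61 m → arm 1.61 m, τ = 185 × 1.61 = 297.9 N·m clockwise.
Battery pack: 5.81 × 10 = 58.1 N down at 1.78 m → arm 1.78 m, τ = 58.1 × 1.78 = 103.4 N·m clockwise.
Hanging mass: 11.6 × 10 = 116 N down at 0.226 m → arm 0.226 m, τ = 116 × 0.226 = 26.22 N·m clockwise.
Speaker: 3.62 × 10 = 36.2 N down at 0.823 m → arm 0.823 m, τ = 36.2 × 0.823 = 29.79 N·m clockwise.
Net moment of the loads = 789.1 N·m clockwise.
The upward force F acts at the right end, arm 2.12 m, giving F × 2.12 counterclockwise.
Στ = 0 ⇒ F × 2.12 = 789.1 ⇒ F = 789.1 / 2.12 = 372 N.

F ≈ 372 N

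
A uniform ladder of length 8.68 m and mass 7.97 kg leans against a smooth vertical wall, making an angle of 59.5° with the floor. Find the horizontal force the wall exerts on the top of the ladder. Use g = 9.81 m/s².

N_wall ≈ 23 N

About the foot of the ladder:
Ladder weight 7.97×9.81 = 78.19 N acts at 4.34 m along the ladder; its horizontal arm is 4.34·cos59.5° = 2.203 m → τ = 172.3 N·m clockwise.
Wall normal N acts horizontally at the top; its moment arm is the height L sinθ = 8.68·sin59.5° = 7.479 m, counterclockwise.
Setting net torque to zero: N × 7.479 = 172.3 → N = 23 N.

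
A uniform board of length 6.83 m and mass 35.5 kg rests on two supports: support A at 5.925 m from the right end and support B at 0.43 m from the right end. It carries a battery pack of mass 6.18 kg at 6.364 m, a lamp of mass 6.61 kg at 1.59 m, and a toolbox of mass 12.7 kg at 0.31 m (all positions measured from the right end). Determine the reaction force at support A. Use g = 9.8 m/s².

R_A ≈ 265 N

Sum moments about support B (its reaction then has zero moment arm).
Beam weight: 35.5 × 9.8 = 347.9 N down at 3.415 m → arm 2.985 m, τ = 347.9 × 2.985 = 1038 N·m counterclockwise.
Battery pack: 6.18 × 9.8 = 60.56 N down at 6.364 m → arm 5.934 m, τ = 60.56 × 5.934 = 359.4 N·m counterclockwise.
Lamp: 6.61 × 9.8 = 64.78 N down at 1.59 m → arm 1.16 m, τ = 64.78 × 1.16 = 75.14 N·m counterclockwise.
Toolbox: 12.7 × 9.8 = 124.5 N down at 0.31 m → arm 0.12 m, τ = 124.5 × 0.12 = 14.94 N·m clockwise.
Net load moment about support B = 1458 N·m counterclockwise.
Reaction R at support A is upward at 5.925 m, arm 5.495 m → moment R × 5.495 clockwise.
Στ = 0 ⇒ R × 5.495 = 1458 ⇒ R = 265 N.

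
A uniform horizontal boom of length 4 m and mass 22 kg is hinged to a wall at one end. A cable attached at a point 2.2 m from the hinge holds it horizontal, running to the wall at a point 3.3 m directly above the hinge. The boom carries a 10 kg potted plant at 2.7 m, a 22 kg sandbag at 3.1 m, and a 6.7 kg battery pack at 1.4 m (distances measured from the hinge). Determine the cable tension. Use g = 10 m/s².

T ≈ 812 N

Sum moments about the hinge (the unknown hinge reaction has zero arm there).
Beam weight: 22 × 10 = 220 N down at 2 m → arm 2 m, τ = 220 × 2 = 440 N·m clockwise.
Potted plant: 10 × 10 = 100 N down at 2.7 m → arm 2.7 m, τ = 100 × 2.7 = 270 N·m clockwise.
Sandbag: 22 × 10 = 220 N down at 3.1 m → arm 3.1 m, τ = 220 × 3.1 = 682 N·m clockwise.
Battery pack: 6.7 × 10 = 67 N down at 1.4 m → arm 1.4 m, τ = 67 × 1.4 = 93.8 N·m clockwise.
Total clockwise load moment = 1486 N·m.
The cable tension T acts at 2.2 m; only its component perpendicular to the boom, T sinθ, produces torque. sinθ = h/√(h²+d²) = 3.3/√(3.3²+2.2²) = 0.8321.
Στ = 0 ⇒ T × 2.2 × 0.8321 = 1486 ⇒ T = 1486 / 1.831 = 812 N.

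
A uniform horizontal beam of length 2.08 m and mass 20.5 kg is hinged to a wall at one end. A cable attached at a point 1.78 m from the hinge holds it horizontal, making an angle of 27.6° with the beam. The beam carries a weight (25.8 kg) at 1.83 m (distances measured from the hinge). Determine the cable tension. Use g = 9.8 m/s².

T ≈ 814 N

Take moments about the hinge.
Beam weight: 20.5 × 9.8 = 200.9 N down at 1.04 m → arm 1.04 m, τ = 200.9 × 1.04 = 208.9 N·m clockwise.
Weight: 25.8 × 9.8 = 252.8 N down at 1.83 m → arm 1.83 m, τ = 252.8 × 1.83 = 462.6 N·m clockwise.
Total clockwise load moment = 671.5 N·m.
The cable tension T acts at 1.78 m; only its component perpendicular to the beam, T sinθ, produces torque. sin 27.6° = 0.4633.
For rotational equilibrium, T × 1.78 × 0.4633 = 671.5, so T = 671.5 / 0.8247 = 814 N.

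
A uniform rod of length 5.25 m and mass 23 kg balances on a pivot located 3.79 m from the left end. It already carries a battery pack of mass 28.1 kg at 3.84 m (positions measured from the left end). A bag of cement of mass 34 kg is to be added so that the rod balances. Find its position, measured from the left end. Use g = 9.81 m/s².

Sum moments about the pivot (at 3.79 m from the left end) (the support reaction has zero arm there).
Beam weight: 23 × 9.81 = 225.6 N down at 2.625 m → arm 1.165 m, τ = 225.6 × 1.165 = 262.8 N·m counterclockwise.
Battery pack: 28.1 × 9.81 = 275.7 N down at 3.84 m → arm 0.05 m, τ = 275.7 × 0.05 = 13.79 N·m clockwise.
Net moment of existing loads = 249 N·m counterclockwise.
The bag of cement weighs 34 × 9.81 = 333.5 N and must supply an equal clockwise moment, so its lever arm about the pivot is 249 / 333.5 = 0.747 m.
That puts it at 3.79 + 0.747 = 4.54 m from the left end.

x ≈ 4.54 m from the left end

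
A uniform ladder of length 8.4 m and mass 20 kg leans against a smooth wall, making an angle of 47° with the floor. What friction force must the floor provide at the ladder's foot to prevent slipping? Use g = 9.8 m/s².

f ≈ 91.4 N

Take moments about the foot of the ladder.
Ladder weight 20×9.8 = 196 N acts at 4.2 m along the ladder; its horizontal arm is 4.2·cos47° = 2.864 m → τ = 561.3 N·m clockwise.
Wall normal N acts horizontally at the top; its moment arm is the height L sinθ = 8.4·sin47° = 6.143 m, counterclockwise.
For rotational equilibrium, N × 6.143 = 561.3, so N = 91.4 N.
ΣFx = 0: friction at the foot balances the wall's push, so f = N_wall = 91.4 N.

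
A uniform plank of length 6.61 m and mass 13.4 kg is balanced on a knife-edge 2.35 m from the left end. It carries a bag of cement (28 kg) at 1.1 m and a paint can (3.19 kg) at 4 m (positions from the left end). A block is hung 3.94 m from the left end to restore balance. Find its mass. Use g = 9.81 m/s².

Choose the knife-edge (at 2.35 m from the left end) as the axis so the support reaction has zero arm there.
Beam weight: 13.4 × 9.81 = 131.5 N down at 3.305 m → arm 0.955 m, τ = 131.5 × 0.955 = 125.6 N·m clockwise.
Bag of cement: 28 × 9.81 = 274.7 N down at 1.1 m → arm 1.25 m, τ = 274.7 × 1.25 = 343.4 N·m counterclockwise.
Paint can: 3.19 × 9.81 = 31.29 N down at 4 m → arm 1.65 m, τ = 31.29 × 1.65 = 51.63 N·m clockwise.
Net moment of known loads = 166.2 N·m counterclockwise.
An unknown mass m at 3.94 m has arm 1.59 m; its moment is m·g·1.59 clockwise.
Στ = 0 ⇒ m × 9.81 × 1.59 = 166.2 ⇒ m = 166.2 / (9.81 × 1.59) = 10.7 kg.

m ≈ 10.7 kg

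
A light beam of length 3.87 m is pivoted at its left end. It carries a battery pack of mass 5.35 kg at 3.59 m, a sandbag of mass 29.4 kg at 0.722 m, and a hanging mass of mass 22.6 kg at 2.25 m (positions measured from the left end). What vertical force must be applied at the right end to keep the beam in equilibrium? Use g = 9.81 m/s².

Taking torques about the left end:
Battery pack: 5.35 × 9.81 = 52.48 N down at 3.59 m → arm 3.59 m, τ = 52.48 × 3.59 = 188.4 N·m clockwise.
Sandbag: 29.4 × 9.81 = 288.4 N down at 0.722 m → arm 0.722 m, τ = 288.4 × 0.722 = 208.2 N·m clockwise.
Hanging mass: 22.6 × 9.81 = 221.7 N down at 2.25 m → arm 2.25 m, τ = 221.7 × 2.25 = 498.8 N·m clockwise.
Net moment of the loads = 895.4 N·m clockwise.
The upward force F acts at the right end, arm 3.87 m, giving F × 3.87 counterclockwise.
Στ = 0 ⇒ F × 3.87 = 895.4 ⇒ F = 895.4 / 3.87 = 231 N.

F ≈ 231 N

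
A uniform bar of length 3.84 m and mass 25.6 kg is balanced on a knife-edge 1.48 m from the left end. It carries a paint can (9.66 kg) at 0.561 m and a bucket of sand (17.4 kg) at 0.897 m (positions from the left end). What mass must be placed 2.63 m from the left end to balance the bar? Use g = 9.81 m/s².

Taking torques about the knife-edge (at 1.48 m from the left end):
Beam weight: 25.6 × 9.81 = 251.1 N down at 1.92 m → arm 0.44 m, τ = 251.1 × 0.44 = 110.5 N·m clockwise.
Paint can: 9.66 × 9.81 = 94.76 N down at 0.561 m → arm 0.919 m, τ = 94.76 × 0.919 = 87.08 N·m counterclockwise.
Bucket of sand: 17.4 × 9.81 = 170.7 N down at 0.897 m → arm 0.583 m, τ = 170.7 × 0.583 = 99.52 N·m counterclockwise.
Net moment of known loads = 76.1 N·m counterclockwise.
An unknown mass m at 2.63 m has arm 1.15 m; its moment is m·g·1.15 clockwise.
Στ = 0 ⇒ m × 9.81 × 1.15 = 76.1 ⇒ m = 76.1 / (9.81 × 1.15) = 6.75 kg.

m ≈ 6.75 kg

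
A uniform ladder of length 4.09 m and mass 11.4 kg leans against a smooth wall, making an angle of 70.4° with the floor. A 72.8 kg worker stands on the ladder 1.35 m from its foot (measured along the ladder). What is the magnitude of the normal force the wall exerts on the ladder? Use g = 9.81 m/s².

N_wall ≈ 104 N

About the foot of the ladder:
Ladder weight 11.4×9.81 = 111.8 N acts at 2.045 m along the ladder; its horizontal arm is 2.045·cos70.4° = 0.686 m → τ = 76.69 N·m clockwise.
Worker: 72.8×9.81 = 714.2 N at 1.35 m → arm 0.4529 m → τ = 323.5 N·m clockwise.
Wall normal N acts horizontally at the top; its moment arm is the height L sinθ = 4.09·sin70.4° = 3.853 m, counterclockwise.
Balancing moments: N × 3.853 = 400.2, giving N = 104 N.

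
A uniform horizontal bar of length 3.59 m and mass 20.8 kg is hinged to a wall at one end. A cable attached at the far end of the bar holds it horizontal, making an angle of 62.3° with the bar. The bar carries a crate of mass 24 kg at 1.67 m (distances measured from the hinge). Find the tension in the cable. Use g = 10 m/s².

T ≈ 244 N

Taking torques about the hinge:
Beam weight: 20.8 × 10 = 208 N down at 1.795 m → arm 1.795 m, τ = 208 × 1.795 = 373.4 N·m clockwise.
Crate: 24 × 10 = 240 N down at 1.67 m → arm 1.67 m, τ = 240 × 1.67 = 400.8 N·m clockwise.
Total clockwise load moment = 774.2 N·m.
The cable tension T acts at 3.59 m; only its component perpendicular to the bar, T sinθ, produces torque. sin 62.3° = 0.8854.
Balancing moments: T × 3.59 × 0.8854 = 774.2, giving T = 774.2 / 3.179 = 244 N.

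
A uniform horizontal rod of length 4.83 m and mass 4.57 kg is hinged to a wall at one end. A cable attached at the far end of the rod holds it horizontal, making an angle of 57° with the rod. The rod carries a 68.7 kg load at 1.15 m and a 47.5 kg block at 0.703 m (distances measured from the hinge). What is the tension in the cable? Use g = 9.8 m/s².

Choose the hinge as the axis so the unknown hinge reaction has zero arm there.
Beam weight: 4.57 × 9.8 = 44.79 N down at 2.415 m → arm 2.415 m, τ = 44.79 × 2.415 = 108.2 N·m clockwise.
Load: 68.7 × 9.8 = 673.3 N down at 1.15 m → arm 1.15 m, τ = 673.3 × 1.15 = 774.3 N·m clockwise.
Block: 47.5 × 9.8 = 465.5 N down at 0.703 m → arm 0.703 m, τ = 465.5 × 0.703 = 327.2 N·m clockwise.
Total clockwise load moment = 1210 N·m.
The cable tension T acts at 4.83 m; only its component perpendicular to the rod, T sinθ, produces torque. sin 57° = 0.8387.
For rotational equilibrium, T × 4.83 × 0.8387 = 1210, so T = 1210 / 4.051 = 299 N.

T ≈ 299 N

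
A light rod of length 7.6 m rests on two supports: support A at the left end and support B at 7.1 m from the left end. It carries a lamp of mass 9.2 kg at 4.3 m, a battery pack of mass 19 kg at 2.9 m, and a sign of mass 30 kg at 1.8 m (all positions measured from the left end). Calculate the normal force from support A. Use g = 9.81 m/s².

About support B:
Lamp: 9.2 × 9.81 = 90.25 N down at 4.3 m → arm 2.8 m, τ = 90.25 × 2.8 = 252.7 N·m counterclockwise.
Battery pack: 19 × 9.81 = 186.4 N down at 2.9 m → arm 4.2 m, τ = 186.4 × 4.2 = 782.9 N·m counterclockwise.
Sign: 30 × 9.81 = 294.3 N down at 1.8 m → arm 5.3 m, τ = 294.3 × 5.3 = 1560 N·m counterclockwise.
Net load moment about support B = 2596 N·m counterclockwise.
Reaction R at support A is upward at 0 m, arm 7.1 m → moment R × 7.1 clockwise.
Στ = 0 ⇒ R × 7.1 = 2596 ⇒ R = 366 N.

R_A ≈ 366 N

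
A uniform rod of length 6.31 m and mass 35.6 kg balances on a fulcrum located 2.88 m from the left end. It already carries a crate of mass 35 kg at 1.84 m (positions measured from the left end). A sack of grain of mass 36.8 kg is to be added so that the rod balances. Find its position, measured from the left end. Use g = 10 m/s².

Taking torques about the fulcrum (at 2.88 m from the left end):
Beam weight: 35.6 × 10 = 356 N down at 3.155 m → arm 0.275 m, τ = 356 × 0.275 = 97.9 N·m clockwise.
Crate: 35 × 10 = 350 N down at 1.84 m → arm 1.04 m, τ = 350 × 1.04 = 364 N·m counterclockwise.
Net moment of existing loads = 266.1 N·m counterclockwise.
The sack of grain weighs 36.8 × 10 = 368 N and must supply an equal clockwise moment, so its lever arm about the fulcrum is 266.1 / 368 = 0.723 m.
That puts it at 2.88 + 0.723 = 3.6 m from the left end.

x ≈ 3.6 m from the left end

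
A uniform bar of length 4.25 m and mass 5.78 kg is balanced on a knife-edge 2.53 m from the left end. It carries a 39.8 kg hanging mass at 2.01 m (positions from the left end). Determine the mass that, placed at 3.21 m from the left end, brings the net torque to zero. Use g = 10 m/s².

About the knife-edge (at 2.53 m from the left end):
Beam weight: 5.78 × 10 = 57.8 N down at 2.125 m → arm 0.405 m, τ = 57.8 × 0.405 = 23.41 N·m counterclockwise.
Hanging mass: 39.8 × 10 = 398 N down at 2.01 m → arm 0.52 m, τ = 398 × 0.52 = 207 N·m counterclockwise.
Net moment of known loads = 230.4 N·m counterclockwise.
An unknown mass m at 3.21 m has arm 0.68 m; its moment is m·g·0.68 clockwise.
For rotational equilibrium, m × 10 × 0.68 = 230.4, so m = 230.4 / (10 × 0.68) = 33.9 kg.

m ≈ 33.9 kg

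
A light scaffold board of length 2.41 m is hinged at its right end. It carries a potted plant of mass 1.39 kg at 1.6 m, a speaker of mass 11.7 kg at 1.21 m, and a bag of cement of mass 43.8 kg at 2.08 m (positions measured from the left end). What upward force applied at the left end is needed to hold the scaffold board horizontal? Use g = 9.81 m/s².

Taking torques about the right end:
Potted plant: 1.39 × 9.81 = 13.64 N down at 1.6 m → arm 0.81 m, τ = 13.64 × 0.81 = 11.05 N·m counterclockwise.
Speaker: 11.7 × 9.81 = 114.8 N down at 1.21 m → arm 1.2 m, τ = 114.8 × 1.2 = 137.8 N·m counterclockwise.
Bag of cement: 43.8 × 9.81 = 429.7 N down at 2.08 m → arm 0.33 m, τ = 429.7 × 0.33 = 141.8 N·m counterclockwise.
Net moment of the loads = 290.7 N·m counterclockwise.
The upward force F acts at the left end, arm 2.41 m, giving F × 2.41 clockwise.
Setting net torque to zero: F × 2.41 = 290.7 → F = 290.7 / 2.41 = 121 N.

F ≈ 121 N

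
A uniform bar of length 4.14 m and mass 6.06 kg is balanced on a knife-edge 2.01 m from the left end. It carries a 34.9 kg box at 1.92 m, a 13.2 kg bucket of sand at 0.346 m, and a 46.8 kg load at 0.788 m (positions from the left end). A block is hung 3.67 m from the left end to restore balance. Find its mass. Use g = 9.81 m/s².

Sum moments about the knife-edge (at 2.01 m from the left end) (the support reaction has zero arm there).
Beam weight: 6.06 × 9.81 = 59.45 N down at 2.07 m → arm 0.06 m, τ = 59.45 × 0.06 = 3.567 N·m clockwise.
Box: 34.9 × 9.81 = 342.4 N down at 1.92 m → arm 0.09 m, τ = 342.4 × 0.09 = 30.82 N·m counterclockwise.
Bucket of sand: 13.2 × 9.81 = 129.5 N down at 0.346 m → arm 1.664 m, τ = 129.5 × 1.664 = 215.5 N·m counterclockwise.
Load: 46.8 × 9.81 = 459.1 N down at 0.788 m → arm 1.222 m, τ = 459.1 × 1.222 = 561 N·m counterclockwise.
Net moment of known loads = 803.8 N·m counterclockwise.
An unknown mass m at 3.67 m has arm 1.66 m; its moment is m·g·1.66 clockwise.
Balancing moments: m × 9.81 × 1.66 = 803.8, giving m = 803.8 / (9.81 × 1.66) = 49.4 kg.

m ≈ 49.4 kg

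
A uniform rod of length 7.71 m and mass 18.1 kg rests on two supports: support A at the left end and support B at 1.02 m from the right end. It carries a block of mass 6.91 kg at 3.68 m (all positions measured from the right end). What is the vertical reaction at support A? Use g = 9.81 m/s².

R_A ≈ 102 N

Taking torques about support B:
Beam weight: 18.1 × 9.81 = 177.6 N down at 3.855 m → arm 2.835 m, τ = 177.6 × 2.835 = 503.5 N·m counterclockwise.
Block: 6.91 × 9.81 = 67.79 N down at 3.68 m → arm 2.66 m, τ = 67.79 × 2.66 = 180.3 N·m counterclockwise.
Net load moment about support B = 683.8 N·m counterclockwise.
Reaction R at support A is upward at 7.71 m, arm 6.69 m → moment R × 6.69 clockwise.
Setting net torque to zero: R × 6.69 = 683.8 → R = 102 N.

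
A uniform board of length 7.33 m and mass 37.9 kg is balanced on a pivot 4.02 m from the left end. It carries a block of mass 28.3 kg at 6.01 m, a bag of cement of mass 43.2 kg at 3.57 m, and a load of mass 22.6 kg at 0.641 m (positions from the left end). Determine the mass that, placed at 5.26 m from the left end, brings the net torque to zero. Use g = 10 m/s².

m ≈ 42.7 kg

Choose the pivot (at 4.02 m from the left end) as the axis so the support reaction has zero arm there.
Beam weight: 37.9 × 10 = 379 N down at 3.665 m → arm 0.355 m, τ = 379 × 0.355 = 134.5 N·m counterclockwise.
Block: 28.3 × 10 = 283 N down at 6.01 m → arm 1.99 m, τ = 283 × 1.99 = 563.2 N·m clockwise.
Bag of cement: 43.2 × 10 = 432 N down at 3.57 m → arm 0.45 m, τ = 432 × 0.45 = 194.4 N·m counterclockwise.
Load: 22.6 × 10 = 226 N down at 0.641 m → arm 3.379 m, τ = 226 × 3.379 = 763.7 N·m counterclockwise.
Net moment of known loads = 529.4 N·m counterclockwise.
An unknown mass m at 5.26 m has arm 1.24 m; its moment is m·g·1.24 clockwise.
Στ = 0 ⇒ m × 10 × 1.24 = 529.4 ⇒ m = 529.4 / (10 × 1.24) = 42.7 kg.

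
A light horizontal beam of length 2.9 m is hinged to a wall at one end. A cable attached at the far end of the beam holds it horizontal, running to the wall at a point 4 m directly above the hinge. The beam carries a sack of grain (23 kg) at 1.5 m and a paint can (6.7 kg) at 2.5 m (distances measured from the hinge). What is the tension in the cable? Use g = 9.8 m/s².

Choose the hinge as the axis so the unknown hinge reaction has zero arm there.
Sack of grain: 23 × 9.8 = 225.4 N down at 1.5 m → arm 1.5 m, τ = 225.4 × 1.5 = 338.1 N·m clockwise.
Paint can: 6.7 × 9.8 = 65.66 N down at 2.5 m → arm 2.5 m, τ = 65.66 × 2.5 = 164.1 N·m clockwise.
Total clockwise load moment = 502.2 N·m.
The cable tension T acts at 2.9 m; only its component perpendicular to the beam, T sinθ, produces torque. sinθ = h/√(h²+d²) = 4/√(4²+2.9²) = 0.8096.
Setting net torque to zero: T × 2.9 × 0.8096 = 502.2 → T = 502.2 / 2.348 = 214 N.

T ≈ 214 N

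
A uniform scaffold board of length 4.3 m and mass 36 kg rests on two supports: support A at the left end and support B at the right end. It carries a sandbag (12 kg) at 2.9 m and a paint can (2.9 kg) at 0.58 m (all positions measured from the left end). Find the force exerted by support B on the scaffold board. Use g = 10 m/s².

Take moments about support A.
Beam weight: 36 × 10 = 360 N down at 2.15 m → arm 2.15 m, τ = 360 × 2.15 = 774 N·m clockwise.
Sandbag: 12 × 10 = 120 N down at 2.9 m → arm 2.9 m, τ = 120 × 2.9 = 348 N·m clockwise.
Paint can: 2.9 × 10 = 29 N down at 0.58 m → arm 0.58 m, τ = 29 × 0.58 = 16.82 N·m clockwise.
Net load moment about support A = 1139 N·m clockwise.
Reaction R at support B is upward at 4.3 m, arm 4.3 m → moment R × 4.3 counterclockwise.
Setting net torque to zero: R × 4.3 = 1139 → R = 265 N.

R_B ≈ 265 N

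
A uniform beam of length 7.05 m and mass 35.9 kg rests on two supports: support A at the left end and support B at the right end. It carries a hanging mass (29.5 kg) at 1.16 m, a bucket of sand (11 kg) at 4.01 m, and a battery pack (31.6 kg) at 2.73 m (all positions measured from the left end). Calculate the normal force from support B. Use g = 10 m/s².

R_B ≈ 413 N

About support A:
Beam weight: 35.9 × 10 = 359 N down at 3.525 m → arm 3.525 m, τ = 359 × 3.525 = 1265 N·m clockwise.
Hanging mass: 29.5 × 10 = 295 N down at 1.16 m → arm 1.16 m, τ = 295 × 1.16 = 342.2 N·m clockwise.
Bucket of sand: 11 × 10 = 110 N down at 4.01 m → arm 4.01 m, τ = 110 × 4.01 = 441.1 N·m clockwise.
Battery pack: 31.6 × 10 = 316 N down at 2.73 m → arm 2.73 m, τ = 316 × 2.73 = 862.7 N·m clockwise.
Net load moment about support A = 2911 N·m clockwise.
Reaction R at support B is upward at 7.05 m, arm 7.05 m → moment R × 7.05 counterclockwise.
Balancing moments: R × 7.05 = 2911, giving R = 413 N.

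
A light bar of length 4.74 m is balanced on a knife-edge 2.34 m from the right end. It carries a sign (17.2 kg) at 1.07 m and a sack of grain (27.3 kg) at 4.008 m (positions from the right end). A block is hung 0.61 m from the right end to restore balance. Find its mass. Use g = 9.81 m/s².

Taking torques about the knife-edge (at 2.34 m from the right end):
Sign: 17.2 × 9.81 = 168.7 N down at 1.07 m → arm 1.27 m, τ = 168.7 × 1.27 = 214.2 N·m clockwise.
Sack of grain: 27.3 × 9.81 = 267.8 N down at 4.008 m → arm 1.668 m, τ = 267.8 × 1.668 = 446.7 N·m counterclockwise.
Net moment of known loads = 232.5 N·m counterclockwise.
An unknown mass m at 0.61 m has arm 1.73 m; its moment is m·g·1.73 clockwise.
For rotational equilibrium, m × 9.81 × 1.73 = 232.5, so m = 232.5 / (9.81 × 1.73) = 13.7 kg.

m ≈ 13.7 kg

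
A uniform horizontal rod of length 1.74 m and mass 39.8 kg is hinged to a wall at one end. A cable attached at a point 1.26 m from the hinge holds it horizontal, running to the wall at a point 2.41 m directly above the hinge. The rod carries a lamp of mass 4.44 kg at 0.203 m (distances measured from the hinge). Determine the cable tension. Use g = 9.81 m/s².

T ≈ 312 N

Choose the hinge as the axis so the unknown hinge reaction has zero arm there.
Beam weight: 39.8 × 9.81 = 390.4 N down at 0.87 m → arm 0.87 m, τ = 390.4 × 0.87 = 339.6 N·m clockwise.
Lamp: 4.44 × 9.81 = 43.56 N down at 0.203 m → arm 0.203 m, τ = 43.56 × 0.203 = 8.843 N·m clockwise.
Total clockwise load moment = 348.4 N·m.
The cable tension T acts at 1.26 m; only its component perpendicular to the rod, T sinθ, produces torque. sinθ = h/√(h²+d²) = 2.41/√(2.41²+1.26²) = 0.8862.
Setting net torque to zero: T × 1.26 × 0.8862 = 348.4 → T = 348.4 / 1.117 = 312 N.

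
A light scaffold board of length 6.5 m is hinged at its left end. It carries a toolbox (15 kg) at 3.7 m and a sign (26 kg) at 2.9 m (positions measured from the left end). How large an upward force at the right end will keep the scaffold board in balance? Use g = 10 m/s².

About the left end:
Toolbox: 15 × 10 = 150 N down at 3.7 m → arm 3.7 m, τ = 150 × 3.7 = 555 N·m clockwise.
Sign: 26 × 10 = 260 N down at 2.9 m → arm 2.9 m, τ = 260 × 2.9 = 754 N·m clockwise.
Net moment of the loads = 1309 N·m clockwise.
The upward force F acts at the right end, arm 6.5 m, giving F × 6.5 counterclockwise.
For rotational equilibrium, F × 6.5 = 1309, so F = 1309 / 6.5 = 201 N.

F ≈ 201 N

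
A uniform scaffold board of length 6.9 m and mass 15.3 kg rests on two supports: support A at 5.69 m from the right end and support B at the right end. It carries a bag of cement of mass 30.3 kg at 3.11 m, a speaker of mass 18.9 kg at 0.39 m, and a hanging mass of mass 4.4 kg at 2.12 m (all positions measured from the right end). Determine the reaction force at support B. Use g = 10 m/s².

Choose support A as the axis so its reaction then has zero moment arm.
Beam weight: 15.3 × 10 = 153 N down at 3.45 m → arm 2.24 m, τ = 153 × 2.24 = 342.7 N·m clockwise.
Bag of cement: 30.3 × 10 = 303 N down at 3.11 m → arm 2.58 m, τ = 303 × 2.58 = 781.7 N·m clockwise.
Speaker: 18.9 × 10 = 189 N down at 0.39 m → arm 5.3 m, τ = 189 × 5.3 = 1002 N·m clockwise.
Hanging mass: 4.4 × 10 = 44 N down at 2.12 m → arm 3.57 m, τ = 44 × 3.57 = 157.1 N·m clockwise.
Net load moment about support A = 2284 N·m clockwise.
Reaction R at support B is upward at 0 m, arm 5.69 m → moment R × 5.69 counterclockwise.
Setting net torque to zero: R × 5.69 = 2284 → R = 401 N.

R_B ≈ 401 N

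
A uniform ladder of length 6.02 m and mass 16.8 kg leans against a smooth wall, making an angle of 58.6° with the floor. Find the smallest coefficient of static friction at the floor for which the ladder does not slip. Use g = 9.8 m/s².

μ_min ≈ 0.305

Taking torques about the foot of the ladder:
Ladder weight 16.8×9.8 = 164.6 N acts at 3.01 m along the ladder; its horizontal arm is 3.01·cos58.6° = 1.568 m → τ = 258.1 N·m clockwise.
Wall normal N acts horizontally at the top; its moment arm is the height L sinθ = 6.02·sin58.6° = 5.138 m, counterclockwise.
Balancing moments: N × 5.138 = 258.1, giving N = 50.23 N.
ΣFx = 0 ⇒ f = N_wall = 50.23 N. ΣFy = 0 ⇒ N_floor = 164.6 N.
μ_min = f / N_floor = 50.23 / 164.6 = 0.305.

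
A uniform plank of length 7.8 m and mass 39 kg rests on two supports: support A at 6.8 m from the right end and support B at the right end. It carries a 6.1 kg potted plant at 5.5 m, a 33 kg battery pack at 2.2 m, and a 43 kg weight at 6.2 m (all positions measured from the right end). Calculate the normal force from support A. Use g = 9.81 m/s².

Sum moments about support B (its reaction then has zero moment arm).
Beam weight: 39 × 9.81 = 382.6 N down at 3.9 m → arm 3.9 m, τ = 382.6 × 3.9 = 1492 N·m counterclockwise.
Potted plant: 6.1 × 9.81 = 59.84 N down at 5.5 m → arm 5.5 m, τ = 59.84 × 5.5 = 329.1 N·m counterclockwise.
Battery pack: 33 × 9.81 = 323.7 N down at 2.2 m → arm 2.2 m, τ = 323.7 × 2.2 = 712.1 N·m counterclockwise.
Weight: 43 × 9.81 = 421.8 N down at 6.2 m → arm 6.2 m, τ = 421.8 × 6.2 = 2615 N·m counterclockwise.
Net load moment about support B = 5148 N·m counterclockwise.
Reaction R at support A is upward at 6.8 m, arm 6.8 m → moment R × 6.8 clockwise.
Setting net torque to zero: R × 6.8 = 5148 → R = 757 N.

R_A ≈ 757 N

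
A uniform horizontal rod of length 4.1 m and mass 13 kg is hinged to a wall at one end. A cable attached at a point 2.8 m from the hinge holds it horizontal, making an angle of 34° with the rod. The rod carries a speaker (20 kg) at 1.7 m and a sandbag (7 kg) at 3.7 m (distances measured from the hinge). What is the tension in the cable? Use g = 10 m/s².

About the hinge:
Beam weight: 13 × 10 = 130 N down at 2.05 m → arm 2.05 m, τ = 130 × 2.05 = 266.5 N·m clockwise.
Speaker: 20 × 10 = 200 N down at 1.7 m → arm 1.7 m, τ = 200 × 1.7 = 340 N·m clockwise.
Sandbag: 7 × 10 = 70 N down at 3.7 m → arm 3.7 m, τ = 70 × 3.7 = 259 N·m clockwise.
Total clockwise load moment = 865.5 N·m.
The cable tension T acts at 2.8 m; only its component perpendicular to the rod, T sinθ, produces torque. sin 34° = 0.5592.
Balancing moments: T × 2.8 × 0.5592 = 865.5, giving T = 865.5 / 1.566 = 553 N.

T ≈ 553 N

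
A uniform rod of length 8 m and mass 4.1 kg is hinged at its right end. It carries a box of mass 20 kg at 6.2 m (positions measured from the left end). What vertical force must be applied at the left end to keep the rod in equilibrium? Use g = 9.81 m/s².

Taking torques about the right end:
Beam weight: 4.1 × 9.81 = 40.22 N down at 4 m → arm 4 m, τ = 40.22 × 4 = 160.9 N·m counterclockwise.
Box: 20 × 9.81 = 196.2 N down at 6.2 m → arm 1.8 m, τ = 196.2 × 1.8 = 353.2 N·m counterclockwise.
Net moment of the loads = 514.1 N·m counterclockwise.
The upward force F acts at the left end, arm 8 m, giving F × 8 clockwise.
Στ = 0 ⇒ F × 8 = 514.1 ⇒ F = 514.1 / 8 = 64.3 N.

F ≈ 64.3 N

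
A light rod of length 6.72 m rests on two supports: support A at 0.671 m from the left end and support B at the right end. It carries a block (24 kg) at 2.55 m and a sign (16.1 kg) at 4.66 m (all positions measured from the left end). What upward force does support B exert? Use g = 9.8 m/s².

Take moments about support A.
Block: 24 × 9.8 = 235.2 N down at 2.55 m → arm 1.879 m, τ = 235.2 × 1.879 = 441.9 N·m clockwise.
Sign: 16.1 × 9.8 = 157.8 N down at 4.66 m → arm 3.989 m, τ = 157.8 × 3.989 = 629.5 N·m clockwise.
Net load moment about support A = 1071 N·m clockwise.
Reaction R at support B is upward at 6.72 m, arm 6.049 m → moment R × 6.049 counterclockwise.
Στ = 0 ⇒ R × 6.049 = 1071 ⇒ R = 177 N.

R_B ≈ 177 N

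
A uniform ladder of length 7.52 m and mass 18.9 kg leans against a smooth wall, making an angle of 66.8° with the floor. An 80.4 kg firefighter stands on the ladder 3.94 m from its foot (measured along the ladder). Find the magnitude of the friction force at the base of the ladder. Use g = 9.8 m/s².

About the foot of the ladder:
Ladder weight 18.9×9.8 = 185.2 N acts at 3.76 m along the ladder; its horizontal arm is 3.76·cos66.8° = 1.481 m → τ = 274.3 N·m clockwise.
Firefighter: 80.4×9.8 = 787.9 N at 3.94 m → arm 1.552 m → τ = 1223 N·m clockwise.
Wall normal N acts horizontally at the top; its moment arm is the height L sinθ = 7.52·sin66.8° = 6.912 m, counterclockwise.
Balancing moments: N × 6.912 = 1497, giving N = 217 N.
ΣFx = 0: friction at the foot balances the wall's push, so f = N_wall = 217 N.

f ≈ 217 N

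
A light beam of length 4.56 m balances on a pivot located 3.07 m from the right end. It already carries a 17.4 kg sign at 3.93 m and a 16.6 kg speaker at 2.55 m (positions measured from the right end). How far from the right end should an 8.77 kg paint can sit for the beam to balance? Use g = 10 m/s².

Choose the pivot (at 3.07 m from the right end) as the axis so the support reaction has zero arm there.
Sign: 17.4 × 10 = 174 N down at 3.93 m → arm 0.86 m, τ = 174 × 0.86 = 149.6 N·m counterclockwise.
Speaker: 16.6 × 10 = 166 N down at 2.55 m → arm 0.52 m, τ = 166 × 0.52 = 86.32 N·m clockwise.
Net moment of existing loads = 63.28 N·m counterclockwise.
The paint can weighs 8.77 × 10 = 87.7 N and must supply an equal clockwise moment, so its lever arm about the pivot is 63.28 / 87.7 = 0.722 m.
That puts it at 3.07 − 0.722 = 2.35 m from the right end.

x ≈ 2.35 m from the right end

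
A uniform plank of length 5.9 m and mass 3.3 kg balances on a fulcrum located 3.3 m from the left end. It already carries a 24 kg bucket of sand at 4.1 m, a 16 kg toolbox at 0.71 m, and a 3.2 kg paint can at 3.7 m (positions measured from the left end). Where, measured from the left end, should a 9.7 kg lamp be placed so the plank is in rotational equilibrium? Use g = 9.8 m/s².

Sum moments about the fulcrum (at 3.3 m from the left end) (the support reaction has zero arm there).
Beam weight: 3.3 × 9.8 = 32.34 N down at 2.95 m → arm 0.35 m, τ = 32.34 × 0.35 = 11.32 N·m counterclockwise.
Bucket of sand: 24 × 9.8 = 235.2 N down at 4.1 m → arm 0.8 m, τ = 235.2 × 0.8 = 188.2 N·m clockwise.
Toolbox: 16 × 9.8 = 156.8 N down at 0.71 m → arm 2.59 m, τ = 156.8 × 2.59 = 406.1 N·m counterclockwise.
Paint can: 3.2 × 9.8 = 31.36 N down at 3.7 m → arm 0.4 m, τ = 31.36 × 0.4 = 12.54 N·m clockwise.
Net moment of existing loads = 216.7 N·m counterclockwise.
The lamp weighs 9.7 × 9.8 = 95.06 N and must supply an equal clockwise moment, so its lever arm about the fulcrum is 216.7 / 95.06 = 2.28 m.
That puts it at 3.3 + 2.28 = 5.58 m from the left end.

x ≈ 5.58 m from the left end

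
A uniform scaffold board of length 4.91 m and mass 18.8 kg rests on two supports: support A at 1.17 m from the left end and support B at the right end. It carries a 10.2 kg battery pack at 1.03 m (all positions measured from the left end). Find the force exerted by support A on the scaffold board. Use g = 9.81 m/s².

About support B:
Beam weight: 18.8 × 9.81 = 184.4 N down at 2.455 m → arm 2.455 m, τ = 184.4 × 2.455 = 452.7 N·m counterclockwise.
Battery pack: 10.2 × 9.81 = 100.1 N down at 1.03 m → arm 3.88 m, τ = 100.1 × 3.88 = 388.4 N·m counterclockwise.
Net load moment about support B = 841.1 N·m counterclockwise.
Reaction R at support A is upward at 1.17 m, arm 3.74 m → moment R × 3.74 clockwise.
Balancing moments: R × 3.74 = 841.1, giving R = 225 N.

R_A ≈ 225 N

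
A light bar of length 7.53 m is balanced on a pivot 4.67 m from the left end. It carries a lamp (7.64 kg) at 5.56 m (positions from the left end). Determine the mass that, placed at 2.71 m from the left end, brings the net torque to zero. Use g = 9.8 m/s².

Choose the pivot (at 4.67 m from the left end) as the axis so the support reaction has zero arm there.
Lamp: 7.64 × 9.8 = 74.87 N down at 5.56 m → arm 0.89 m, τ = 74.87 × 0.89 = 66.63 N·m clockwise.
Net moment of known loads = 66.63 N·m clockwise.
An unknown mass m at 2.71 m has arm 1.96 m; its moment is m·g·1.96 counterclockwise.
Balancing moments: m × 9.8 × 1.96 = 66.63, giving m = 66.63 / (9.8 × 1.96) = 3.47 kg.

m ≈ 3.47 kg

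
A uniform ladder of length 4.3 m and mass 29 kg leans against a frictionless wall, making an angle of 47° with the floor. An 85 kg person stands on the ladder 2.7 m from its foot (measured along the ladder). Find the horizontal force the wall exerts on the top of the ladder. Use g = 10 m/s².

Choose the foot of the ladder as the axis so the floor normal and friction both act there and drop out.
Ladder weight 29×10 = 290 N acts at 2.15 m along the ladder; its horizontal arm is 2.15·cos47° = 1.466 m → τ = 425.1 N·m clockwise.
Person: 85×10 = 850 N at 2.7 m → arm 1.841 m → τ = 1565 N·m clockwise.
Wall normal N acts horizontally at the top; its moment arm is the height L sinθ = 4.3·sin47° = 3.145 m, counterclockwise.
Balancing moments: N × 3.145 = 1990, giving N = 633 N.

N_wall ≈ 633 N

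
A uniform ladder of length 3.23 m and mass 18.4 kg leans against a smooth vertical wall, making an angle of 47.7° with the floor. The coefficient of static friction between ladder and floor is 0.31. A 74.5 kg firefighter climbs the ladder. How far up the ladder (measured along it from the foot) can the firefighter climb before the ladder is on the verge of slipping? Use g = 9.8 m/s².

Taking torques about the foot of the ladder:
Ladder weight 18.4×9.8 = 180.3 N acts at 1.615 m along the ladder; its horizontal arm is 1.615·cos47.7° = 1.087 m → τ = 196 N·m clockwise.
Firefighter weight 74.5×9.8 = 730.1 N at distance d → arm d·cos47.7° → τ = 730.1·d·0.673 clockwise.
Wall normal N at the top has arm L sinθ = 2.389 m counterclockwise, so Στ = 0 gives N·2.389 = 196 + 491.4·d.
ΣFy = 0 ⇒ N_floor = 910.4 N, so the maximum friction is μ_s·N_floor = 0.31×910.4 = 282.2 N. ΣFx = 0 ⇒ N_wall = f, so at the slipping point N = 282.2 N.
Substituting: 282.2×2.389 = 196 + 491.4·d ⇒ d = (674.2 − 196) / 491.4 = 0.973 m.

d ≈ 0.973 m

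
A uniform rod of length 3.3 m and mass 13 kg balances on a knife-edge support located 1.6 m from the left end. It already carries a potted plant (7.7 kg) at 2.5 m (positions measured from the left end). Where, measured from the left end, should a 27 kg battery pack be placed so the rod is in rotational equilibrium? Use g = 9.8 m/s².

About the knife-edge support (at 1.6 m from the left end):
Beam weight: 13 × 9.8 = 127.4 N down at 1.65 m → arm 0.05 m, τ = 127.4 × 0.05 = 6.37 N·m clockwise.
Potted plant: 7.7 × 9.8 = 75.46 N down at 2.5 m → arm 0.9 m, τ = 75.46 × 0.9 = 67.91 N·m clockwise.
Net moment of existing loads = 74.28 N·m clockwise.
The battery pack weighs 27 × 9.8 = 264.6 N and must supply an equal counterclockwise moment, so its lever arm about the knife-edge support is 74.28 / 264.6 = 0.281 m.
That puts it at 1.6 − 0.281 = 1.32 m from the left end.

x ≈ 1.32 m from the left end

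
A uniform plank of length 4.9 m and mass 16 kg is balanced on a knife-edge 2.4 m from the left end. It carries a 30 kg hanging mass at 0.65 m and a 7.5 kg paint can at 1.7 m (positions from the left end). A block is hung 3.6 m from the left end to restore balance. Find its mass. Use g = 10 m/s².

Sum moments about the knife-edge (at 2.4 m from the left end) (the support reaction has zero arm there).
Beam weight: 16 × 10 = 160 N down at 2.45 m → arm 0.05 m, τ = 160 × 0.05 = 8 N·m clockwise.
Hanging mass: 30 × 10 = 300 N down at 0.65 m → arm 1.75 m, τ = 300 × 1.75 = 525 N·m counterclockwise.
Paint can: 7.5 × 10 = 75 N down at 1.7 m → arm 0.7 m, τ = 75 × 0.7 = 52.5 N·m counterclockwise.
Net moment of known loads = 569.5 N·m counterclockwise.
An unknown mass m at 3.6 m has arm 1.2 m; its moment is m·g·1.2 clockwise.
Στ = 0 ⇒ m × 10 × 1.2 = 569.5 ⇒ m = 569.5 / (10 × 1.2) = 47.5 kg.

m ≈ 47.5 kg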